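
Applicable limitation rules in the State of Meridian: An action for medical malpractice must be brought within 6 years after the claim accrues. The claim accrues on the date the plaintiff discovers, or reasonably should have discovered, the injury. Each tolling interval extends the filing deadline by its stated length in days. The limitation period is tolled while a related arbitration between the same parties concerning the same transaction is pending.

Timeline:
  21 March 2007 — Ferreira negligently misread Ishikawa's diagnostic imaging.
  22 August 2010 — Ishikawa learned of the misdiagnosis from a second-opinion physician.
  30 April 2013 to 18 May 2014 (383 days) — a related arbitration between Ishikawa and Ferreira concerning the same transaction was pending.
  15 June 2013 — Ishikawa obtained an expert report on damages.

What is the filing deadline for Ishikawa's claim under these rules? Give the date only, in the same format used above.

Under the discovery rule, the claim accrued on 22 August 2010, when Ishikawa discovered the injury — not on the 21 March 2007 date of the underlying act.
6 years from 22 August 2010 is 22 August 2016.
The period was tolled for 383 days by the pending related arbitration (30 April 2013 to 18 May 2014), pushing the deadline to 9 September 2017.
The other events in the timeline have no effect on the limitation period under the stated rules.

9 September 2017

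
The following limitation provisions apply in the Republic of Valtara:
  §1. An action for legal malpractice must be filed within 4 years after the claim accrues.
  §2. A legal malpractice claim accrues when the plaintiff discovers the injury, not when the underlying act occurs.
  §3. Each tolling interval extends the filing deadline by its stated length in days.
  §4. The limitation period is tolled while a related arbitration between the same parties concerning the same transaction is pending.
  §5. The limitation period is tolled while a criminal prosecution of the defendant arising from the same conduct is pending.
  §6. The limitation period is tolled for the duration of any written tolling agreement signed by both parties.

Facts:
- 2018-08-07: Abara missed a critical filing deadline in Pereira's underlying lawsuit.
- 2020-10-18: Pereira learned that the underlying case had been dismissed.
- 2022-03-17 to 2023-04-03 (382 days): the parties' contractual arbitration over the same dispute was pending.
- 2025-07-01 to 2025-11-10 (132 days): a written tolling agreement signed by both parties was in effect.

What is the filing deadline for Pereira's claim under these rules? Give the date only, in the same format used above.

2026-03-16

Accrual is tied to discovery, so the period began on 2020-10-18 rather than on 2018-08-07 when the act occurred.
The untolled deadline — 4 years after 2020-10-18 — is 2024-10-18.
Because the pending related arbitration ran from 2022-03-17 to 2023-04-03, the deadline is extended by 382 days to 2025-11-04.
The period was tolled for 132 days by the written tolling agreement (2025-07-01 to 2025-11-10), pushing the deadline to 2026-03-16.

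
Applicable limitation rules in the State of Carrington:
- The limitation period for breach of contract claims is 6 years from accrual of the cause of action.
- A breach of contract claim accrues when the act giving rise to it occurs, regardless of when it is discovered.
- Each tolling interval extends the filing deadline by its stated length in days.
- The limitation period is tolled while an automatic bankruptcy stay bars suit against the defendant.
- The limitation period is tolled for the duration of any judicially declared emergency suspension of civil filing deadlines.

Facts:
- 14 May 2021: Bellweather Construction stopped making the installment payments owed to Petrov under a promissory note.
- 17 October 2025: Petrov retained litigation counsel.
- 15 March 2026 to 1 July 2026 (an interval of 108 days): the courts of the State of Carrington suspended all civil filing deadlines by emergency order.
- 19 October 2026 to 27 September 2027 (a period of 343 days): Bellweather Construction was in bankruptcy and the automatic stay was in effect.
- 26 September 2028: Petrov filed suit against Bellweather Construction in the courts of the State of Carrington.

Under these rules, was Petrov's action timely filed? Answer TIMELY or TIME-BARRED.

TIME-BARRED

The limitation period began to run on 14 May 2021.
6 years from 14 May 2021 is 14 May 2027.
The emergency suspension of filing deadlines from 15 March 2026 to 1 July 2026 tolled the period for 108 days, extending the deadline to 30 August 2027.
The period was tolled for 343 days by the automatic bankruptcy stay (19 October 2026 to 27 September 2027), pushing the deadline to 7 August 2028.
Nothing else in the chronology tolls or restarts the period.
Petrov filed on 26 September 2028, after the 7 August 2028 deadline, so the action is time-barred.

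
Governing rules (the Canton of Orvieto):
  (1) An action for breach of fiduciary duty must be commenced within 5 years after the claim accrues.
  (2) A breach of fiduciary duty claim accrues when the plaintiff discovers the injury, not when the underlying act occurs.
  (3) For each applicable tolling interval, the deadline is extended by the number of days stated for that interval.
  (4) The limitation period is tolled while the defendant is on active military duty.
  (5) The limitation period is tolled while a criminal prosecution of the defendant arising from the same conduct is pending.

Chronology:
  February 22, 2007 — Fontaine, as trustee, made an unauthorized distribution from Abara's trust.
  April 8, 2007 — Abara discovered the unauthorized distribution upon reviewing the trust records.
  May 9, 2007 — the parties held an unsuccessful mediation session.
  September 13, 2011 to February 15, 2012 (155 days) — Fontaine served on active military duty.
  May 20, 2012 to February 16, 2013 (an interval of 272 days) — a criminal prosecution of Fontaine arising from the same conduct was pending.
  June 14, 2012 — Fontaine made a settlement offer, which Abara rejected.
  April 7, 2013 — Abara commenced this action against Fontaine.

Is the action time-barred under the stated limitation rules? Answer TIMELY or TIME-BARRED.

TIMELY

Under the discovery rule, the claim accrued on April 8, 2007, when Abara discovered the injury — not on the February 22, 2007 date of the underlying act.
The untolled deadline — 5 years after April 8, 2007 — is April 8, 2012.
Because the defendant's active military service ran from September 13, 2011 to February 15, 2012, the deadline is extended by 155 days to September 10, 2012.
Because the pending criminal prosecution ran from May 20, 2012 to February 16, 2013, the deadline is extended by 272 days to June 9, 2013.
The other events in the timeline have no effect on the limitation period under the stated rules.
The April 7, 2013 filing precedes the June 9, 2013 deadline; the claim is timely.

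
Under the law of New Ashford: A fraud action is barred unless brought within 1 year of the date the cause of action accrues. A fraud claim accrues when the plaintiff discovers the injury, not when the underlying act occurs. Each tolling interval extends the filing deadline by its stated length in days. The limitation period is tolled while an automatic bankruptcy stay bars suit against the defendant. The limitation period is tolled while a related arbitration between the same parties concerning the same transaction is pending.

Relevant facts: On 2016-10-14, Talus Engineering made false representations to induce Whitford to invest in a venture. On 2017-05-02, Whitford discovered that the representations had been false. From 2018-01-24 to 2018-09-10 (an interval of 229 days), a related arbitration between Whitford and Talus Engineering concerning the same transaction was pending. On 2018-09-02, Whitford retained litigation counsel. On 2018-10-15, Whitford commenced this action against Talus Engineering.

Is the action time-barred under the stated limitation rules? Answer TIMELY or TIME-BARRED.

Accrual is tied to discovery, so the period began on 2017-05-02 rather than on 2016-10-14 when the act occurred.
Adding the 1 year base period to 2017-05-02 gives a deadline of 2018-05-02, before any tolling.
Because the pending related arbitration ran from 2018-01-24 to 2018-09-10, the deadline is extended by 229 days to 2018-12-17.
Nothing else in the chronology tolls or restarts the period.
The 2018-10-15 filing precedes the 2018-12-17 deadline; the claim is timely.

TIMELY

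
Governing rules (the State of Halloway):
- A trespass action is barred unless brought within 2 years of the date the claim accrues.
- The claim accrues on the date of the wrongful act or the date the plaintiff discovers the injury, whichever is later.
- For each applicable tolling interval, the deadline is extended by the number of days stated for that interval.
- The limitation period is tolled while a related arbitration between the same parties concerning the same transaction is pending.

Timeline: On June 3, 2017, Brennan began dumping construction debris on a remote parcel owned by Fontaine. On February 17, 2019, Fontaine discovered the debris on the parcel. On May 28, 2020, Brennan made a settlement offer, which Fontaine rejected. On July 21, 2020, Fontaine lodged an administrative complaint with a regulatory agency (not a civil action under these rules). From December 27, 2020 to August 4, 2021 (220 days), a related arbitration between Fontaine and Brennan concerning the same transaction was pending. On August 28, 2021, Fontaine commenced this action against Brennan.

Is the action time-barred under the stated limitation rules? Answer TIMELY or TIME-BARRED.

TIMELY

The claim accrued on February 17, 2019 — the later of the June 3, 2017 act and the February 17, 2019 discovery.
Adding the 2 years base period to February 17, 2019 gives a deadline of February 17, 2021, before any tolling.
Because the pending related arbitration ran from December 27, 2020 to August 4, 2021, the deadline is extended by 220 days to September 25, 2021.
The other events in the timeline have no effect on the limitation period under the stated rules.
Fontaine filed on August 28, 2021, before the September 25, 2021 deadline, so the action is timely.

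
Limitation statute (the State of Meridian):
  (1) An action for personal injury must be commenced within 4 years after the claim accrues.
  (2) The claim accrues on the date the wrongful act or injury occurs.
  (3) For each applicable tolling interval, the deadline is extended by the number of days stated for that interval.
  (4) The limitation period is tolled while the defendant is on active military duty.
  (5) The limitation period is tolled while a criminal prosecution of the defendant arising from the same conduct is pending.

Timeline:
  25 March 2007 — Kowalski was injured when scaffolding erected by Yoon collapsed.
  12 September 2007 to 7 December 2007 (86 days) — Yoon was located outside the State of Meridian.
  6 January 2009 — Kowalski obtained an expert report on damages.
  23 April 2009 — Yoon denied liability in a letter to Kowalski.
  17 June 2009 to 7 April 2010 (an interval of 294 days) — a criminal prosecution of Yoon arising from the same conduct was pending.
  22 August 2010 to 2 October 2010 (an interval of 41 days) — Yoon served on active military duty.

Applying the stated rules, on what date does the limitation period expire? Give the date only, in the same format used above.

The limitation period began to run on 25 March 2007.
The untolled deadline — 4 years after 25 March 2007 — is 25 March 2011.
The period was tolled for 294 days by the pending criminal prosecution (17 June 2009 to 7 April 2010), pushing the deadline to 13 January 2012.
The defendant's active military service from 22 August 2010 to 2 October 2010 tolled the period for 41 days, extending the deadline to 23 February 2012.
No stated provision tolls the period for the defendant's absence, so the interval from 12 September 2007 to 7 December 2007 has no effect on the deadline.
Nothing else in the chronology tolls or restarts the period.

23 February 2012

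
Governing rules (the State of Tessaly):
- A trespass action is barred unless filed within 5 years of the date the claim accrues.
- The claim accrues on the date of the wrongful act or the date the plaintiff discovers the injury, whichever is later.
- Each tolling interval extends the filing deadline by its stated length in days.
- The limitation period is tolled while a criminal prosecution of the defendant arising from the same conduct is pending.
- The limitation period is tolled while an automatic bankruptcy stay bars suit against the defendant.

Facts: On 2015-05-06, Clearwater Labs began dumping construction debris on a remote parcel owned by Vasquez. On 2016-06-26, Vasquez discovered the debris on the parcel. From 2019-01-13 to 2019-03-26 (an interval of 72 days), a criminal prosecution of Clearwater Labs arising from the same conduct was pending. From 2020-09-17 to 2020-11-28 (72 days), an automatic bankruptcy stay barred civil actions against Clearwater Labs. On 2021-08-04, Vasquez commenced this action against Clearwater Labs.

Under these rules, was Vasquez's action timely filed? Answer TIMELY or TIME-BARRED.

The claim accrued on 2016-06-26 — the later of the 2015-05-06 act and the 2016-06-26 discovery.
Adding the 5 years base period to 2016-06-26 gives a deadline of 2021-06-26, before any tolling.
Because the pending criminal prosecution ran from 2019-01-13 to 2019-03-26, the deadline is extended by 72 days to 2021-09-06.
Because the automatic bankruptcy stay ran from 2020-09-17 to 2020-11-28, the deadline is extended by 72 days to 2021-11-17.
Filing on 2021-08-04 beat the 2021-11-17 deadline — the action is timely.

TIMELY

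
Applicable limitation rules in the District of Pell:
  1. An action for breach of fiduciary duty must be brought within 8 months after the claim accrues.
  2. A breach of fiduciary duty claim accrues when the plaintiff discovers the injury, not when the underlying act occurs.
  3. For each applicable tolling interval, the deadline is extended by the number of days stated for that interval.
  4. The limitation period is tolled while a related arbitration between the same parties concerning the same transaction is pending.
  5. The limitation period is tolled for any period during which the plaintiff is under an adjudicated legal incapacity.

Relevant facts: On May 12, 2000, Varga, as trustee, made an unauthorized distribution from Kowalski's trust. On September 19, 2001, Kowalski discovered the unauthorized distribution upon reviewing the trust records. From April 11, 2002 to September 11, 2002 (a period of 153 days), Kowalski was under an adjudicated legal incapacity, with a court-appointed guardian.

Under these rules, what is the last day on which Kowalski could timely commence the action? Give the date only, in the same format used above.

Accrual is tied to discovery, so the period began on September 19, 2001 rather than on May 12, 2000 when the act occurred.
The untolled deadline — 8 months after September 19, 2001 — is May 19, 2002.
Because the plaintiff's legal incapacity ran from April 11, 2002 to September 11, 2002, the deadline is extended by 153 days to October 19, 2002.

October 19, 2002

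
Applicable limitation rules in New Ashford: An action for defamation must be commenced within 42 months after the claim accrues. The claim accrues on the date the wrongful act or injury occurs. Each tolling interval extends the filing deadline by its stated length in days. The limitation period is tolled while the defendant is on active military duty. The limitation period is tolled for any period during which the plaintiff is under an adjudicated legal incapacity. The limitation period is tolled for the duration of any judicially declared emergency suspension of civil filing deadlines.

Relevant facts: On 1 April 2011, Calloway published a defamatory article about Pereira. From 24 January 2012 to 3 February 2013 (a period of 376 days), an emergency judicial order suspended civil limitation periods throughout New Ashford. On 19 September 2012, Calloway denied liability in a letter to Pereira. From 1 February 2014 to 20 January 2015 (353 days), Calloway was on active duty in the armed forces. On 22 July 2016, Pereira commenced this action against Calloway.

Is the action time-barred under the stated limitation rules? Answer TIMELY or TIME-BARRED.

The claim accrued on 1 April 2011, when the wrongful act occurred.
The untolled deadline — 42 months after 1 April 2011 — is 1 October 2014.
The emergency suspension of filing deadlines from 24 January 2012 to 3 February 2013 tolled the period for 376 days, extending the deadline to 12 October 2015.
The period was tolled for 353 days by the defendant's active military service (1 February 2014 to 20 January 2015), pushing the deadline to 29 September 2016.
The other events in the timeline have no effect on the limitation period under the stated rules.
Filing on 22 July 2016 beat the 29 September 2016 deadline — the action is timely.

TIMELY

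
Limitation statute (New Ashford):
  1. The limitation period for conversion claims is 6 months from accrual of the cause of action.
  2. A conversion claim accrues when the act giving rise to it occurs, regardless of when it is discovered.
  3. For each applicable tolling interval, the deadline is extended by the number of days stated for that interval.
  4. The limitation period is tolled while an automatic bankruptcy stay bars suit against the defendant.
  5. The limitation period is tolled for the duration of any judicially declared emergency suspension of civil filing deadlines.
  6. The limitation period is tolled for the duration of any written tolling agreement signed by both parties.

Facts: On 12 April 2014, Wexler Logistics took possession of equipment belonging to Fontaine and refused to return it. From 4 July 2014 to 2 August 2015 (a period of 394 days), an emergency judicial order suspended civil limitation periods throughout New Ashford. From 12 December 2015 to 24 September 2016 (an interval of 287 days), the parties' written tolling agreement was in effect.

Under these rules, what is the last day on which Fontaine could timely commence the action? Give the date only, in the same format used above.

10 November 2015

The claim accrued on 12 April 2014, when the wrongful act occurred.
6 months from 12 April 2014 is 12 October 2014.
The emergency suspension of filing deadlines from 4 July 2014 to 2 August 2015 tolled the period for 394 days, extending the deadline to 10 November 2015.
The written tolling agreement from 12 December 2015 to 24 September 2016 began after the period had already run on 10 November 2015, so it has no tolling effect.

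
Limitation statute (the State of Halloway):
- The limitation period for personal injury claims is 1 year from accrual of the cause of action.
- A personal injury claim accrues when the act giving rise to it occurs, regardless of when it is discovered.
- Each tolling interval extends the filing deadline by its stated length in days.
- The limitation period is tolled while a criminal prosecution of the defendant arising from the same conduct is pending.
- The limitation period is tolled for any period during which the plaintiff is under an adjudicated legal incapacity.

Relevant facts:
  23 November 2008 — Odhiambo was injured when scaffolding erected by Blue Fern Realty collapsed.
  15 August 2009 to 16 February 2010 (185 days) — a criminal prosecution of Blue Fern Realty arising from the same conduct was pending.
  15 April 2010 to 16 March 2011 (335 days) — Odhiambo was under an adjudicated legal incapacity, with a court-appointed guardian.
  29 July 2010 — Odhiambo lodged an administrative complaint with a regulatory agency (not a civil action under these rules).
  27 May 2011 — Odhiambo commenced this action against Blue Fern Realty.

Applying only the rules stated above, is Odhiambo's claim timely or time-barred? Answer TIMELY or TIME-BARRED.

The claim accrued on 23 November 2008, when the wrongful act occurred.
1 year from 23 November 2008 is 23 November 2009.
The pending criminal prosecution from 15 August 2009 to 16 February 2010 tolled the period for 185 days, extending the deadline to 27 May 2010.
The period was tolled for 335 days by the plaintiff's legal incapacity (15 April 2010 to 16 March 2011), pushing the deadline to 27 April 2011.
Nothing else in the chronology tolls or restarts the period.
Odhiambo filed on 27 May 2011, after the 27 April 2011 deadline, so the action is time-barred.

TIME-BARRED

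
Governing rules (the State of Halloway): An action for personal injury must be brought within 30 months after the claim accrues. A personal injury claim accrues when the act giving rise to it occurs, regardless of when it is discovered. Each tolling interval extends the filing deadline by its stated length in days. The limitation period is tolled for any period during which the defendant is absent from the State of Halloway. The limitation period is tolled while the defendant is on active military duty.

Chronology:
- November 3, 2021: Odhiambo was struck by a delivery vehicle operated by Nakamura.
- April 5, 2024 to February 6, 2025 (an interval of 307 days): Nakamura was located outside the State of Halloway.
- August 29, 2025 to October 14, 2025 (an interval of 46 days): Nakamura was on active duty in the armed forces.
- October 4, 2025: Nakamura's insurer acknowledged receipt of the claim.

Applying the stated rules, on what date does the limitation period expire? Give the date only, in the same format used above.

The claim accrued on November 3, 2021, when the wrongful act occurred.
30 months from November 3, 2021 is May 3, 2024.
Because the defendant's absence from the jurisdiction ran from April 5, 2024 to February 6, 2025, the deadline is extended by 307 days to March 6, 2025.
By the time the defendant's active military service began on August 29, 2025, the limitation period had already expired on March 6, 2025; that interval cannot revive it.
The other events in the timeline have no effect on the limitation period under the stated rules.

March 6, 2025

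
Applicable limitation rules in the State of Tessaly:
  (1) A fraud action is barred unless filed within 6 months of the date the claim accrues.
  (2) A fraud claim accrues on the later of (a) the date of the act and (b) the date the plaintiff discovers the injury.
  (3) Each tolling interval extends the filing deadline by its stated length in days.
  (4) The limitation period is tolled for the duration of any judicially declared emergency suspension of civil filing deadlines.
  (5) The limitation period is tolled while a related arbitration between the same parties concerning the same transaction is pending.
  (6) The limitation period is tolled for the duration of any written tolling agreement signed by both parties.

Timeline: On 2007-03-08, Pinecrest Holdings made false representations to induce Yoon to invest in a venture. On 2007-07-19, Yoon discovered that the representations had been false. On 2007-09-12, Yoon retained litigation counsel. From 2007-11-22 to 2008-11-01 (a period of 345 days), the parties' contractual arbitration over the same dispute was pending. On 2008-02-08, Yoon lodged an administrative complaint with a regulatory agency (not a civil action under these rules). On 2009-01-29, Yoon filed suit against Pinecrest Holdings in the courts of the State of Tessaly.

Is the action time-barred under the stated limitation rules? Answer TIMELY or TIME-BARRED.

TIME-BARRED

Taking the later of the act (2007-03-08) and discovery (2007-07-19), the claim accrued on 2007-07-19.
The untolled deadline — 6 months after 2007-07-19 — is 2008-01-19.
The period was tolled for 345 days by the pending related arbitration (2007-11-22 to 2008-11-01), pushing the deadline to 2008-12-29.
Nothing else in the chronology tolls or restarts the period.
The 2009-01-29 filing falls after the 2008-12-29 deadline; the claim is time-barred.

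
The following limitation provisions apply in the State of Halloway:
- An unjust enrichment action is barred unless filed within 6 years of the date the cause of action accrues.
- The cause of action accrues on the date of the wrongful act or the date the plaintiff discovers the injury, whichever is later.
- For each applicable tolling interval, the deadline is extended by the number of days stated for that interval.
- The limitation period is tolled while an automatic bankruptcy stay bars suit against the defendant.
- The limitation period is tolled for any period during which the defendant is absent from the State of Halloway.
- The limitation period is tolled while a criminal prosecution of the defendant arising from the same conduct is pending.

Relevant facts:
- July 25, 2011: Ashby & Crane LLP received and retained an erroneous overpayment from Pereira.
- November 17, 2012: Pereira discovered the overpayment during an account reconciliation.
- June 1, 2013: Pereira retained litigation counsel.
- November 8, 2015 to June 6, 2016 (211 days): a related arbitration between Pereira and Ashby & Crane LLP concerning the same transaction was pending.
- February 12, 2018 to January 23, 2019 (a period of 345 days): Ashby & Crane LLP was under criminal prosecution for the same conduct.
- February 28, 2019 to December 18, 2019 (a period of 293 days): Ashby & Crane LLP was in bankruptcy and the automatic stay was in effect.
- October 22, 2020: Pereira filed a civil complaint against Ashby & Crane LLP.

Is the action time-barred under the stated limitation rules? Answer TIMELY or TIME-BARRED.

TIME-BARRED

The claim accrued on November 17, 2012 — the later of the July 25, 2011 act and the November 17, 2012 discovery.
The untolled deadline — 6 years after November 17, 2012 — is November 17, 2018.
The period was tolled for 345 days by the pending criminal prosecution (February 12, 2018 to January 23, 2019), pushing the deadline to October 28, 2019.
Because the automatic bankruptcy stay ran from February 28, 2019 to December 18, 2019, the deadline is extended by 293 days to August 16, 2020.
Although a pending arbitration ran from November 8, 2015 to June 6, 2016, the stated rules do not make that a tolling event, so it is disregarded.
None of the other events listed affects the running of the period under the stated rules.
The October 22, 2020 filing falls after the August 16, 2020 deadline; the claim is time-barred.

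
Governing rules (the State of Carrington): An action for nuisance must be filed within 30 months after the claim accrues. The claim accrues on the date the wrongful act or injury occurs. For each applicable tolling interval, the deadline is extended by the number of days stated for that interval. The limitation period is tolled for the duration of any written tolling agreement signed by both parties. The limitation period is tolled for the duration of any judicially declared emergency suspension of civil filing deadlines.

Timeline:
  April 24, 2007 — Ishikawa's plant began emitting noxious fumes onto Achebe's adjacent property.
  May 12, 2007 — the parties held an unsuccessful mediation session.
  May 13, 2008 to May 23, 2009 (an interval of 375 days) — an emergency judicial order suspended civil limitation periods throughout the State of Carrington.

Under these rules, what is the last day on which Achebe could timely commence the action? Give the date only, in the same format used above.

November 3, 2010

The limitation period began to run on April 24, 2007.
30 months from April 24, 2007 is October 24, 2009.
Because the emergency suspension of filing deadlines ran from May 13, 2008 to May 23, 2009, the deadline is extended by 375 days to November 3, 2010.
None of the other events listed affects the running of the period under the stated rules.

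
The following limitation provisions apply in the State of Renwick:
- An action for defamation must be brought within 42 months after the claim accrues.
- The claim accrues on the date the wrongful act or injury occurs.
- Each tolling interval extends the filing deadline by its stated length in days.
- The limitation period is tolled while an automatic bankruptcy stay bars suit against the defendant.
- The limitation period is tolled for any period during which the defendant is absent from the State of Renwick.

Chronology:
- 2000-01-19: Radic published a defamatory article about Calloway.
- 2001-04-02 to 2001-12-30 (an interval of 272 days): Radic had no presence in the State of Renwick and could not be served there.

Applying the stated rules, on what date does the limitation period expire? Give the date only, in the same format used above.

2004-04-16

The claim accrued on 2000-01-19, the date of the act.
Adding the 42 months base period to 2000-01-19 gives a deadline of 2003-07-19, before any tolling.
The defendant's absence from the jurisdiction from 2001-04-02 to 2001-12-30 tolled the period for 272 days, extending the deadline to 2004-04-16.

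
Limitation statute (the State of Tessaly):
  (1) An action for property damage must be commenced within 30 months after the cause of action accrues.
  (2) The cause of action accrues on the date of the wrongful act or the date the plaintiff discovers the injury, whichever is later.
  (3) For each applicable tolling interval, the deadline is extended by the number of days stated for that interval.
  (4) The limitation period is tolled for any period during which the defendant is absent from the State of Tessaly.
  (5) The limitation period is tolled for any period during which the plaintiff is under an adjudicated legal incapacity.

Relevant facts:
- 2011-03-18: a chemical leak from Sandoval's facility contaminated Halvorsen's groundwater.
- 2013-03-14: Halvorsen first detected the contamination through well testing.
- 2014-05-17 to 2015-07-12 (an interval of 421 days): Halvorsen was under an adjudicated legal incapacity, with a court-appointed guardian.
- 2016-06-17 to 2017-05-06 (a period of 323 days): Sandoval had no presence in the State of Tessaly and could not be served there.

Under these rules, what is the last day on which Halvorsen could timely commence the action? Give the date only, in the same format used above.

2017-09-27

The claim accrued on 2013-03-14 — the later of the 2011-03-18 act and the 2013-03-14 discovery.
The untolled deadline — 30 months after 2013-03-14 — is 2015-09-14.
The plaintiff's legal incapacity from 2014-05-17 to 2015-07-12 tolled the period for 421 days, extending the deadline to 2016-11-08.
The period was tolled for 323 days by the defendant's absence from the jurisdiction (2016-06-17 to 2017-05-06), pushing the deadline to 2017-09-27.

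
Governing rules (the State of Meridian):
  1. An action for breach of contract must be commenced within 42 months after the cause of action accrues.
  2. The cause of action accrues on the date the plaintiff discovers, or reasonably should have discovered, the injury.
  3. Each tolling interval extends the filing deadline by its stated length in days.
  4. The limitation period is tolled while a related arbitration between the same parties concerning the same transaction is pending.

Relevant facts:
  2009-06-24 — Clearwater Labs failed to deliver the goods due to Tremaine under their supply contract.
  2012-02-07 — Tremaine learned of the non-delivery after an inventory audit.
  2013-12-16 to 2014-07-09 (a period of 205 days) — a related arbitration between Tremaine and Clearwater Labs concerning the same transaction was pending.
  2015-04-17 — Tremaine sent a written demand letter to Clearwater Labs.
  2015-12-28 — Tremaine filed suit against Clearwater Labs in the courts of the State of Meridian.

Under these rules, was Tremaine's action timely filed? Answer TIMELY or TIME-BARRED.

The claim did not accrue until Tremaine discovered the injury on 2012-02-07; the 2009-06-24 act date does not start the clock under the stated rule.
42 months from 2012-02-07 is 2015-08-07.
The period was tolled for 205 days by the pending related arbitration (2013-12-16 to 2014-07-09), pushing the deadline to 2016-02-28.
None of the other events listed affects the running of the period under the stated rules.
The 2015-12-28 filing precedes the 2016-02-28 deadline; the claim is timely.

TIMELY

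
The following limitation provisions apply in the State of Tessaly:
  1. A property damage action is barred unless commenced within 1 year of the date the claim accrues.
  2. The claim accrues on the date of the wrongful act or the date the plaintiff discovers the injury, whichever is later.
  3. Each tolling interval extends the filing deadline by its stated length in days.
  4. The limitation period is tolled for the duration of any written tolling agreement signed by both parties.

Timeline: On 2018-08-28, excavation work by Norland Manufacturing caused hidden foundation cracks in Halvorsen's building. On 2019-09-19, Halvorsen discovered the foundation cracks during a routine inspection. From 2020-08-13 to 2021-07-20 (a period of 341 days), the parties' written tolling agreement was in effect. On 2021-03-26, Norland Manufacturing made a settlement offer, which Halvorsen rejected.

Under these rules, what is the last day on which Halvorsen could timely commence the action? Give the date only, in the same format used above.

2021-08-26

Because discovery on 2019-09-19 post-dates the 2018-08-28 act, accrual under the later-of rule falls on 2019-09-19.
1 year from 2019-09-19 is 2020-09-19.
The written tolling agreement from 2020-08-13 to 2021-07-20 tolled the period for 341 days, extending the deadline to 2021-08-26.
None of the other events listed affects the running of the period under the stated rules.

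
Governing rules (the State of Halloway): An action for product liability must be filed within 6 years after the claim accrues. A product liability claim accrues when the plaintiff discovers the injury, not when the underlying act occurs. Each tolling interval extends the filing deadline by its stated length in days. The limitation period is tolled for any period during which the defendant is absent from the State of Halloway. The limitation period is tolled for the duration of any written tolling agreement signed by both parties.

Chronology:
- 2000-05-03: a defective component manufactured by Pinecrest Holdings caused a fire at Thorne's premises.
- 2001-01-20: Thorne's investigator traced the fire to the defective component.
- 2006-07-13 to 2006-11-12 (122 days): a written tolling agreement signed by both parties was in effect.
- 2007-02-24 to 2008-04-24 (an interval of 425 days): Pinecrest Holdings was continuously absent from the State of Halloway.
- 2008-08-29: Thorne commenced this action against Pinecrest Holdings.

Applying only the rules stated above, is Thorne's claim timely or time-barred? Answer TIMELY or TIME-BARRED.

TIME-BARRED

Under the discovery rule, the claim accrued on 2001-01-20, when Thorne discovered the injury — not on the 2000-05-03 date of the underlying act.
Adding the 6 years base period to 2001-01-20 gives a deadline of 2007-01-20, before any tolling.
The written tolling agreement from 2006-07-13 to 2006-11-12 tolled the period for 122 days, extending the deadline to 2007-05-22.
Because the defendant's absence from the jurisdiction ran from 2007-02-24 to 2008-04-24, the deadline is extended by 425 days to 2008-07-20.
Filing on 2008-08-29 missed the 2008-07-20 deadline — the action is time-barred.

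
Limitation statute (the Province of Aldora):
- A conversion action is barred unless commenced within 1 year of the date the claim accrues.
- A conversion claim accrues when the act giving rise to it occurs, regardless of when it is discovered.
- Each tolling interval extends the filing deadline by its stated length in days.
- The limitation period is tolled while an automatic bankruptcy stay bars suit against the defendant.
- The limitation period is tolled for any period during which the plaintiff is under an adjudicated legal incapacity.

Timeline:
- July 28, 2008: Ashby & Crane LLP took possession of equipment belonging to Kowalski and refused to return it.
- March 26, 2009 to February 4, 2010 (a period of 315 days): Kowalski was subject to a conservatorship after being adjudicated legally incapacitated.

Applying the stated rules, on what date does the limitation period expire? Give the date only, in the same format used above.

June 8, 2010

The limitation period began to run on July 28, 2008.
The untolled deadline — 1 year after July 28, 2008 — is July 28, 2009.
The period was tolled for 315 days by the plaintiff's legal incapacity (March 26, 2009 to February 4, 2010), pushing the deadline to June 8, 2010.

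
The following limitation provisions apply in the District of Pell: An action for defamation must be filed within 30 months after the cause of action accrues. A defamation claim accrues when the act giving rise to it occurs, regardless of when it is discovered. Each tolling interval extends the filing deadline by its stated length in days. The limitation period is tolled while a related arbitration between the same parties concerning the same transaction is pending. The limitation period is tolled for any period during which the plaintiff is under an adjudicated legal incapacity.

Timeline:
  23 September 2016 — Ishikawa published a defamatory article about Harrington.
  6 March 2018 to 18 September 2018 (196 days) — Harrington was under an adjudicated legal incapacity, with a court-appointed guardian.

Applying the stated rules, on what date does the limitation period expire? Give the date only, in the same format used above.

5 October 2019

The claim accrued on 23 September 2016, when the wrongful act occurred.
The untolled deadline — 30 months after 23 September 2016 — is 23 March 2019.
The plaintiff's legal incapacity from 6 March 2018 to 18 September 2018 tolled the period for 196 days, extending the deadline to 5 October 2019.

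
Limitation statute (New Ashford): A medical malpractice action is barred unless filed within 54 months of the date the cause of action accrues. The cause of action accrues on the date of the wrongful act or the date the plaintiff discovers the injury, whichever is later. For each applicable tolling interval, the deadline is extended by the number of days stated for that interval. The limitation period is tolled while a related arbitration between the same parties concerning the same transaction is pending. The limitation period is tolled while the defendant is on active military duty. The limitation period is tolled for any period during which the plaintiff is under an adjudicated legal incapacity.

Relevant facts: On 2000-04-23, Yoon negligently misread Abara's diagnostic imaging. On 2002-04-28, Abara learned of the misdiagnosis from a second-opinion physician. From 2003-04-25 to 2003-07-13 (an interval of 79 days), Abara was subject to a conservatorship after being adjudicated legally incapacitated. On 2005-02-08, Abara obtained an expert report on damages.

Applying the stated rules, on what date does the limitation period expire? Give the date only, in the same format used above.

Because discovery on 2002-04-28 post-dates the 2000-04-23 act, accrual under the later-of rule falls on 2002-04-28.
The untolled deadline — 54 months after 2002-04-28 — is 2006-10-28.
The plaintiff's legal incapacity from 2003-04-25 to 2003-07-13 tolled the period for 79 days, extending the deadline to 2007-01-15.
None of the other events listed affects the running of the period under the stated rules.

2007-01-15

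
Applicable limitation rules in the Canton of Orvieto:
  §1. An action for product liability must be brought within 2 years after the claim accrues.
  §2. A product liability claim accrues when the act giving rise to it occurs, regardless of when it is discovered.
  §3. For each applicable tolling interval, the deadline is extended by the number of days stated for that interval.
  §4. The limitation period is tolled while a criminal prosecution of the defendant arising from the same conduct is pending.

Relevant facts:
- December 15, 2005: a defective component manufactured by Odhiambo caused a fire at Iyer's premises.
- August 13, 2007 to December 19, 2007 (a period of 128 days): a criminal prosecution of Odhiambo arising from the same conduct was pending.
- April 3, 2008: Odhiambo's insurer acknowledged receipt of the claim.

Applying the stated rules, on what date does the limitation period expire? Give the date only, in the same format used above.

April 21, 2008

The claim accrued on December 15, 2005, the date of the act.
The untolled deadline — 2 years after December 15, 2005 — is December 15, 2007.
The period was tolled for 128 days by the pending criminal prosecution (August 13, 2007 to December 19, 2007), pushing the deadline to April 21, 2008.
None of the other events listed affects the running of the period under the stated rules.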